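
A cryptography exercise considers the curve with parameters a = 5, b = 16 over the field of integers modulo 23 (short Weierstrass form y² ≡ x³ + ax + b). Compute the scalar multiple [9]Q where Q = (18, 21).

Repeated addition: build up to 9Q.
2Q: tangent at (18, 21): λ = (3·18² + 5)/(2·21) ≡ 11/19. 19⁻¹ ≡ 17 (mod 23), so λ ≡ 11·17 ≡ 3.
  x = λ² - 18 - 18 = 9 - 36 ≡ 19; y = λ·(18 - 19) - 21 ≡ 22. → (19, 22)
3Q: (19, 22) + (18, 21). λ = (21 - 22)/(18 - 19) ≡ 22/22 mod 23. 22⁻¹ ≡ 22 (mod 23), so λ ≡ 1.
  x = λ² - 19 - 18 = 1 - 37 ≡ 10; y = λ·(19 - 10) - 22 ≡ 10. → (10, 10)
4Q: (10, 10) + (18, 21). λ = (21 - 10)/(18 - 10) ≡ 11/8 mod 23. 8⁻¹ ≡ 3 (mod 23) since 8·3 = 24 ≡ 1, so λ ≡ 10.
  x = λ² - 10 - 18 = 100 - 28 ≡ 3; y = λ·(10 - 3) - 10 ≡ 14. → (3, 14)
5Q: (3, 14) + (18, 21). λ = (21 - 14)/(18 - 3) ≡ 7/15 mod 23. 15⁻¹ ≡ 20 (mod 23), so λ ≡ 2.
  x = λ² - 3 - 18 = 4 - 21 ≡ 6; y = λ·(3 - 6) - 14 ≡ 3. → (6, 3)
6Q: (6, 3) + (18, 21). λ = (21 - 3)/(18 - 6) ≡ 18/12 mod 23. 12⁻¹ ≡ 2 (mod 23), so λ ≡ 13.
  x = λ² - 6 - 18 = 169 - 24 ≡ 7; y = λ·(6 - 7) - 3 ≡ 7. → (7, 7)
7Q: (7, 7) + (18, 21). λ = (21 - 7)/(18 - 7) ≡ 14/11 mod 23. 11⁻¹ ≡ 21 (mod 23) since 11·21 = 231 ≡ 1, so λ ≡ 18.
  x = λ² - 7 - 18 = 324 - 25 ≡ 0; y = λ·(7 - 0) - 7 ≡ 4. → (0, 4)
8Q: (0, 4) + (18, 21). λ = (21 - 4)/(18 - 0) ≡ 17/18 mod 23. 18⁻¹ ≡ 9 (mod 23) since 18·9 = 162 ≡ 1, so λ ≡ 15.
  x = λ² - 0 - 18 = 225 - 18 ≡ 0; y = λ·(0 - 0) - 4 ≡ 19. → (0, 19)
9Q: (0, 19) + (18, 21). λ = (21 - 19)/(18 - 0) ≡ 2/18 mod 23. 18⁻¹ ≡ 9 (mod 23), so λ ≡ 18.
  x = λ² - 0 - 18 = 324 - 18 ≡ 7; y = λ·(0 - 7) - 19 ≡ 16. → (7, 16)

(7, 16)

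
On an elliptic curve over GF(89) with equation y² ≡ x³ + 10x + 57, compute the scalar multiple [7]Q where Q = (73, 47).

(48, 18)

Double-and-add on 7 = (111)₂. Start with Q = (73, 47) for the leading 1-bit.
double: tangent at (73, 47): λ = (3·73² + 10)/(2·47) ≡ 66/5. 5⁻¹ ≡ 18 (mod 89) since 5·18 = 90 ≡ 1, so λ ≡ 66·18 ≡ 31.
  x = λ² - 73 - 73 = 961 - 146 ≡ 14; y = λ·(73 - 14) - 47 ≡ 2. → (14, 2)
add Q: (14, 2) + (73, 47). λ = (47 - 2)/(73 - 14) ≡ 45/59 mod 89. 59⁻¹ ≡ 86 (mod 89) since 59·86 = 5074 ≡ 1, so λ ≡ 43.
  x = λ² - 14 - 73 = 1849 - 87 ≡ 71; y = λ·(14 - 71) - 2 ≡ 39. → (71, 39)
double: tangent at (71, 39): λ = (3·71² + 10)/(2·39) ≡ 3/78. 78⁻¹ ≡ 8 (mod 89), so λ ≡ 3·8 ≡ 24.
  x = λ² - 71 - 71 = 576 - 142 ≡ 78; y = λ·(71 - 78) - 39 ≡ 60. → (78, 60)
add Q: (78, 60) + (73, 47). λ = (47 - 60)/(73 - 78) ≡ 76/84 mod 89. 84⁻¹ ≡ 71 (mod 89) since 84·71 = 5964 ≡ 1, so λ ≡ 56.
  x = λ² - 78 - 73 = 3136 - 151 ≡ 48; y = λ·(78 - 48) - 60 ≡ 18. → (48, 18)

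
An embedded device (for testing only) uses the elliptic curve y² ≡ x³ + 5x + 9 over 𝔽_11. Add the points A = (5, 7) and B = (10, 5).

(1, 9)

(5, 7) + (10, 5). λ = (5 - 7)/(10 - 5) ≡ 9/5 mod 11. 5⁻¹ ≡ 9 (mod 11) since 5·9 = 45 ≡ 1, so λ ≡ 4.
  x = λ² - 5 - 10 = 16 - 15 ≡ 1; y = λ·(5 - 1) - 7 ≡ 9. → (1, 9)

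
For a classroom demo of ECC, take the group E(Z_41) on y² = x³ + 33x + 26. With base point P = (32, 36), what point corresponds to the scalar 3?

(24, 13)

Repeated addition: build up to 3P.
2P: tangent at (32, 36): λ = (3·32² + 33)/(2·36) ≡ 30/31. 31⁻¹ ≡ 4 (mod 41) since 31·4 = 124 ≡ 1, so λ ≡ 30·4 ≡ 38.
  x = λ² - 32 - 32 = 1444 - 64 ≡ 27; y = λ·(32 - 27) - 36 ≡ 31. → (27, 31)
3P: (27, 31) + (32, 36). λ = (36 - 31)/(32 - 27) ≡ 5/5 mod 41. 5⁻¹ ≡ 33 (mod 41) since 5·33 = 165 ≡ 1, so λ ≡ 1.
  x = λ² - 27 - 32 = 1 - 59 ≡ 24; y = λ·(27 - 24) - 31 ≡ 13. → (24, 13)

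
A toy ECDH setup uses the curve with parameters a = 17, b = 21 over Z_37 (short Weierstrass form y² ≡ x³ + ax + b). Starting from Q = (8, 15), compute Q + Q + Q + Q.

(36, 15)

Double-and-add on 4 = (100)₂. Start with Q = (8, 15) for the leading 1-bit.
double: tangent at (8, 15): λ = (3·8² + 17)/(2·15) ≡ 24/30. 30⁻¹ ≡ 21 (mod 37), so λ ≡ 24·21 ≡ 23.
  x = λ² - 8 - 8 = 529 - 16 ≡ 32; y = λ·(8 - 32) - 15 ≡ 25. → (32, 25)
double: tangent at (32, 25): λ = (3·32² + 17)/(2·25) ≡ 18/13. 13⁻¹ ≡ 20 (mod 37), so λ ≡ 18·20 ≡ 27.
  x = λ² - 32 - 32 = 729 - 64 ≡ 36; y = λ·(32 - 36) - 25 ≡ 15. → (36, 15)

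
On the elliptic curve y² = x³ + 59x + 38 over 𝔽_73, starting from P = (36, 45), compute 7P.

Double-and-add on 7 = (111)₂. Start with P = (36, 45) for the leading 1-bit.
double: tangent at (36, 45): λ = (3·36² + 59)/(2·45) ≡ 5/17. 17⁻¹ ≡ 43 (mod 73), so λ ≡ 5·43 ≡ 69.
  x = λ² - 36 - 36 = 4761 - 72 ≡ 17; y = λ·(36 - 17) - 45 ≡ 25. → (17, 25)
add P: (17, 25) + (36, 45). λ = (45 - 25)/(36 - 17) ≡ 20/19 mod 73. 19⁻¹ ≡ 50 (mod 73), so λ ≡ 51.
  x = λ² - 17 - 36 = 2601 - 53 ≡ 66; y = λ·(17 - 66) - 25 ≡ 31. → (66, 31)
double: tangent at (66, 31): λ = (3·66² + 59)/(2·31) ≡ 60/62. 62⁻¹ ≡ 53 (mod 73) since 62·53 = 3286 ≡ 1, so λ ≡ 60·53 ≡ 41.
  x = λ² - 66 - 66 = 1681 - 132 ≡ 16; y = λ·(66 - 16) - 31 ≡ 48. → (16, 48)
add P: (16, 48) + (36, 45). λ = (45 - 48)/(36 - 16) ≡ 70/20 mod 73. 20⁻¹ ≡ 11 (mod 73) since 20·11 = 220 ≡ 1, so λ ≡ 40.
  x = λ² - 16 - 36 = 1600 - 52 ≡ 15; y = λ·(16 - 15) - 48 ≡ 65. → (15, 65)

(15, 65)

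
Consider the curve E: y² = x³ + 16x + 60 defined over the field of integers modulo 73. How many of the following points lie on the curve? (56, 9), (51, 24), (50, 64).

1

(56, 9): 9² ≡ 8, rhs ≡ 58 → off.
(51, 24): 24² ≡ 65, rhs ≡ 10 → off.
(50, 64): 64² ≡ 8, rhs ≡ 8 → on.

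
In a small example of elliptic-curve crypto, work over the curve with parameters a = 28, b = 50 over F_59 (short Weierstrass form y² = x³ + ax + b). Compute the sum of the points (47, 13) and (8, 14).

(13, 30)

(47, 13) + (8, 14). λ = (14 - 13)/(8 - 47) ≡ 1/20 mod 59. 20⁻¹ ≡ 3 (mod 59) since 20·3 = 60 ≡ 1, so λ ≡ 3.
  x = λ² - 47 - 8 = 9 - 55 ≡ 13; y = λ·(47 - 13) - 13 ≡ 30. → (13, 30)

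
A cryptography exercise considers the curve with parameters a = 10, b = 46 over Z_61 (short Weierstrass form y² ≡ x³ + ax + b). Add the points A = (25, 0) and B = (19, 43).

(25, 0) + (19, 43). λ = (43 - 0)/(19 - 25) ≡ 43/55 mod 61. 55⁻¹ ≡ 10 (mod 61), so λ ≡ 3.
  x = λ² - 25 - 19 = 9 - 44 ≡ 26; y = λ·(25 - 26) - 0 ≡ 58. → (26, 58)

(26, 58)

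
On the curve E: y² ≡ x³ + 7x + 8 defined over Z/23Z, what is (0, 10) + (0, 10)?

tangent at (0, 10): λ = (3·0² + 7)/(2·10) ≡ 7/20. 20⁻¹ ≡ 15 (mod 23), so λ ≡ 7·15 ≡ 13.
  x = λ² - 0 - 0 = 169 - 0 ≡ 8; y = λ·(0 - 8) - 10 ≡ 1. → (8, 1)

(8, 1)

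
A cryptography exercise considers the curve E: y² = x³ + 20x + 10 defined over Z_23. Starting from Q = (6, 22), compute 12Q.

(2, 14)

Double-and-add on 12 = (1100)₂. Start with Q = (6, 22) for the leading 1-bit.
double: tangent at (6, 22): λ = (3·6² + 20)/(2·22) ≡ 13/21. 21⁻¹ ≡ 11 (mod 23), so λ ≡ 13·11 ≡ 5.
  x = λ² - 6 - 6 = 25 - 12 ≡ 13; y = λ·(6 - 13) - 22 ≡ 12. → (13, 12)
add Q: (13, 12) + (6, 22). λ = (22 - 12)/(6 - 13) ≡ 10/16 mod 23. 16⁻¹ ≡ 13 (mod 23), so λ ≡ 15.
  x = λ² - 13 - 6 = 225 - 19 ≡ 22; y = λ·(13 - 22) - 12 ≡ 14. → (22, 14)
double: tangent at (22, 14): λ = (3·22² + 20)/(2·14) ≡ 0/5. 5⁻¹ ≡ 14 (mod 23), so λ ≡ 0·14 ≡ 0.
  x = λ² - 22 - 22 = 0 - 44 ≡ 2; y = λ·(22 - 2) - 14 ≡ 9. → (2, 9)
double: tangent at (2, 9): λ = (3·2² + 20)/(2·9) ≡ 9/18. 18⁻¹ ≡ 9 (mod 23) since 18·9 = 162 ≡ 1, so λ ≡ 9·9 ≡ 12.
  x = λ² - 2 - 2 = 144 - 4 ≡ 2; y = λ·(2 - 2) - 9 ≡ 14. → (2, 14)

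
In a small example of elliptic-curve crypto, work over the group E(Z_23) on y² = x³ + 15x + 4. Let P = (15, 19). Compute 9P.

(20, 1)

Repeated addition: build up to 9P.
2P: tangent at (15, 19): λ = (3·15² + 15)/(2·19) ≡ 0/15. 15⁻¹ ≡ 20 (mod 23), so λ ≡ 0·20 ≡ 0.
  x = λ² - 15 - 15 = 0 - 30 ≡ 16; y = λ·(15 - 16) - 19 ≡ 4. → (16, 4)
3P: (16, 4) + (15, 19). λ = (19 - 4)/(15 - 16) ≡ 15/22 mod 23. 22⁻¹ ≡ 22 (mod 23), so λ ≡ 8.
  x = λ² - 16 - 15 = 64 - 31 ≡ 10; y = λ·(16 - 10) - 4 ≡ 21. → (10, 21)
4P: (10, 21) + (15, 19). λ = (19 - 21)/(15 - 10) ≡ 21/5 mod 23. 5⁻¹ ≡ 14 (mod 23) since 5·14 = 70 ≡ 1, so λ ≡ 18.
  x = λ² - 10 - 15 = 324 - 25 ≡ 0; y = λ·(10 - 0) - 21 ≡ 21. → (0, 21)
5P: (0, 21) + (15, 19). λ = (19 - 21)/(15 - 0) ≡ 21/15 mod 23. 15⁻¹ ≡ 20 (mod 23) since 15·20 = 300 ≡ 1, so λ ≡ 6.
  x = λ² - 0 - 15 = 36 - 15 ≡ 21; y = λ·(0 - 21) - 21 ≡ 14. → (21, 14)
6P: (21, 14) + (15, 19). λ = (19 - 14)/(15 - 21) ≡ 5/17 mod 23. 17⁻¹ ≡ 19 (mod 23) since 17·19 = 323 ≡ 1, so λ ≡ 3.
  x = λ² - 21 - 15 = 9 - 36 ≡ 19; y = λ·(21 - 19) - 14 ≡ 15. → (19, 15)
7P: (19, 15) + (15, 19). λ = (19 - 15)/(15 - 19) ≡ 4/19 mod 23. 19⁻¹ ≡ 17 (mod 23), so λ ≡ 22.
  x = λ² - 19 - 15 = 484 - 34 ≡ 13; y = λ·(19 - 13) - 15 ≡ 2. → (13, 2)
8P: (13, 2) + (15, 19). λ = (19 - 2)/(15 - 13) ≡ 17/2 mod 23. 2⁻¹ ≡ 12 (mod 23) since 2·12 = 24 ≡ 1, so λ ≡ 20.
  x = λ² - 13 - 15 = 400 - 28 ≡ 4; y = λ·(13 - 4) - 2 ≡ 17. → (4, 17)
9P: (4, 17) + (15, 19). λ = (19 - 17)/(15 - 4) ≡ 2/11 mod 23. 11⁻¹ ≡ 21 (mod 23) since 11·21 = 231 ≡ 1, so λ ≡ 19.
  x = λ² - 4 - 15 = 361 - 19 ≡ 20; y = λ·(4 - 20) - 17 ≡ 1. → (20, 1)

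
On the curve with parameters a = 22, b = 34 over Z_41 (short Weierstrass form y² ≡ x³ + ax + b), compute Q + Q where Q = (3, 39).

(39, 33)

tangent at (3, 39): λ = (3·3² + 22)/(2·39) ≡ 8/37. 37⁻¹ ≡ 10 (mod 41) since 37·10 = 370 ≡ 1, so λ ≡ 8·10 ≡ 39.
  x = λ² - 3 - 3 = 1521 - 6 ≡ 39; y = λ·(3 - 39) - 39 ≡ 33. → (39, 33)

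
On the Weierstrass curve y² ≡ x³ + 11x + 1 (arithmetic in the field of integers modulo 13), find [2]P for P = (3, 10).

tangent at (3, 10): λ = (3·3² + 11)/(2·10) ≡ 12/7. 7⁻¹ ≡ 2 (mod 13), so λ ≡ 12·2 ≡ 11.
  x = λ² - 3 - 3 = 121 - 6 ≡ 11; y = λ·(3 - 11) - 10 ≡ 6. → (11, 6)

(11, 6)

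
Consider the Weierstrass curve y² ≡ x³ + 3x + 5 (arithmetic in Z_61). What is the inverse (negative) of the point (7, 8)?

(7, 53)

-(7, 8) = (7, -8 mod 61) = (7, 53).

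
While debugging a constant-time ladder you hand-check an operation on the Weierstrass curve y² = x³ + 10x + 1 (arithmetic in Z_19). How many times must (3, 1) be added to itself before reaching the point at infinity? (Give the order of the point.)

5

2P: tangent at (3, 1): λ = (3·3² + 10)/(2·1) ≡ 18/2. 2⁻¹ ≡ 10 (mod 19), so λ ≡ 18·10 ≡ 9.
  x = λ² - 3 - 3 = 81 - 6 ≡ 18; y = λ·(3 - 18) - 1 ≡ 16. → (18, 16)
3P: (18, 16) + (3, 1). λ = (1 - 16)/(3 - 18) ≡ 4/4 mod 19. 4⁻¹ ≡ 5 (mod 19), so λ ≡ 1.
  x = λ² - 18 - 3 = 1 - 21 ≡ 18; y = λ·(18 - 18) - 16 ≡ 3. → (18, 3)
4P: (18, 3) + (3, 1). λ = (1 - 3)/(3 - 18) ≡ 17/4 mod 19. 4⁻¹ ≡ 5 (mod 19) since 4·5 = 20 ≡ 1, so λ ≡ 9.
  x = λ² - 18 - 3 = 81 - 21 ≡ 3; y = λ·(18 - 3) - 3 ≡ 18. → (3, 18)
5P: (3, 18) + (3, 1): same x and y₁ ≡ -y₂, so the sum is the point at infinity.
5P = the point at infinity, so the order is 5.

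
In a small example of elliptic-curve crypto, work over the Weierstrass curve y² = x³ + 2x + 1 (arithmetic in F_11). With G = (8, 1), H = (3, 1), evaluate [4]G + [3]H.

O

First 4G:
Repeated addition: build up to 4G.
2G: tangent at (8, 1): λ = (3·8² + 2)/(2·1) ≡ 7/2. 2⁻¹ ≡ 6 (mod 11), so λ ≡ 7·6 ≡ 9.
  x = λ² - 8 - 8 = 81 - 16 ≡ 10; y = λ·(8 - 10) - 1 ≡ 3. → (10, 3)
3G: (10, 3) + (8, 1). λ = (1 - 3)/(8 - 10) ≡ 9/9 mod 11. 9⁻¹ ≡ 5 (mod 11) since 9·5 = 45 ≡ 1, so λ ≡ 1.
  x = λ² - 10 - 8 = 1 - 18 ≡ 5; y = λ·(10 - 5) - 3 ≡ 2. → (5, 2)
4G: (5, 2) + (8, 1). λ = (1 - 2)/(8 - 5) ≡ 10/3 mod 11. 3⁻¹ ≡ 4 (mod 11), so λ ≡ 7.
  x = λ² - 5 - 8 = 49 - 13 ≡ 3; y = λ·(5 - 3) - 2 ≡ 1. → (3, 1)
4G = (3, 1).
Next 3H:
Repeated addition: build up to 3H.
2H: tangent at (3, 1): λ = (3·3² + 2)/(2·1) ≡ 7/2. 2⁻¹ ≡ 6 (mod 11), so λ ≡ 7·6 ≡ 9.
  x = λ² - 3 - 3 = 81 - 6 ≡ 9; y = λ·(3 - 9) - 1 ≡ 0. → (9, 0)
3H: (9, 0) + (3, 1). λ = (1 - 0)/(3 - 9) ≡ 1/5 mod 11. 5⁻¹ ≡ 9 (mod 11) since 5·9 = 45 ≡ 1, so λ ≡ 9.
  x = λ² - 9 - 3 = 81 - 12 ≡ 3; y = λ·(9 - 3) - 0 ≡ 10. → (3, 10)
3H = (3, 10).
Finally 4G + 3H:
(3, 1) + (3, 10): same x and y₁ ≡ -y₂, so the sum is 𝒪.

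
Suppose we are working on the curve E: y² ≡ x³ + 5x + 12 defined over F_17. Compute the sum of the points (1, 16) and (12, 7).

(2, 8)

(1, 16) + (12, 7). λ = (7 - 16)/(12 - 1) ≡ 8/11 mod 17. 11⁻¹ ≡ 14 (mod 17), so λ ≡ 10.
  x = λ² - 1 - 12 = 100 - 13 ≡ 2; y = λ·(1 - 2) - 16 ≡ 8. → (2, 8)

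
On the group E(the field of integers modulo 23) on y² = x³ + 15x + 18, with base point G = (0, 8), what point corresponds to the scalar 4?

(19, 20)

Double-and-add on 4 = (100)₂. Start with G = (0, 8) for the leading 1-bit.
double: tangent at (0, 8): λ = (3·0² + 15)/(2·8) ≡ 15/16. 16⁻¹ ≡ 13 (mod 23), so λ ≡ 15·13 ≡ 11.
  x = λ² - 0 - 0 = 121 - 0 ≡ 6; y = λ·(0 - 6) - 8 ≡ 18. → (6, 18)
double: tangent at (6, 18): λ = (3·6² + 15)/(2·18) ≡ 8/13. 13⁻¹ ≡ 16 (mod 23) since 13·16 = 208 ≡ 1, so λ ≡ 8·16 ≡ 13.
  x = λ² - 6 - 6 = 169 - 12 ≡ 19; y = λ·(6 - 19) - 18 ≡ 20. → (19, 20)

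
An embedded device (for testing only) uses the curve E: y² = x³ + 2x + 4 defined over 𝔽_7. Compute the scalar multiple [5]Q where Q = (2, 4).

O

Repeated addition: build up to 5Q.
2Q: tangent at (2, 4): λ = (3·2² + 2)/(2·4) ≡ 0/1. 1⁻¹ ≡ 1 (mod 7) since 1·1 = 1 ≡ 1, so λ ≡ 0·1 ≡ 0.
  x = λ² - 2 - 2 = 0 - 4 ≡ 3; y = λ·(2 - 3) - 4 ≡ 3. → (3, 3)
3Q: (3, 3) + (2, 4). λ = (4 - 3)/(2 - 3) ≡ 1/6 mod 7. 6⁻¹ ≡ 6 (mod 7), so λ ≡ 6.
  x = λ² - 3 - 2 = 36 - 5 ≡ 3; y = λ·(3 - 3) - 3 ≡ 4. → (3, 4)
4Q: (3, 4) + (2, 4). λ = (4 - 4)/(2 - 3) ≡ 0/6 mod 7. 6⁻¹ ≡ 6 (mod 7), so λ ≡ 0.
  x = λ² - 3 - 2 = 0 - 5 ≡ 2; y = λ·(3 - 2) - 4 ≡ 3. → (2, 3)
5Q: (2, 3) + (2, 4): same x and y₁ ≡ -y₂, so the sum is the point at infinity.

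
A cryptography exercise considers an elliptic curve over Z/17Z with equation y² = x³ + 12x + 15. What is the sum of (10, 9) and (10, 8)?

O

The two points share x = 10 and their y-coordinates satisfy 9 + 8 ≡ 0 (mod 17), so they are inverses. Their sum is O.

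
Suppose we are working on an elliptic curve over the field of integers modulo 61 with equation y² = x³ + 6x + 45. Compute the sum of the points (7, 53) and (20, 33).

(7, 53) + (20, 33). λ = (33 - 53)/(20 - 7) ≡ 41/13 mod 61. 13⁻¹ ≡ 47 (mod 61), so λ ≡ 36.
  x = λ² - 7 - 20 = 1296 - 27 ≡ 49; y = λ·(7 - 49) - 53 ≡ 21. → (49, 21)

(49, 21)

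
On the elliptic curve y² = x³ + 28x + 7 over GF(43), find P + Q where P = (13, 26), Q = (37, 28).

(13, 26) + (37, 28). λ = (28 - 26)/(37 - 13) ≡ 2/24 mod 43. 24⁻¹ ≡ 9 (mod 43) since 24·9 = 216 ≡ 1, so λ ≡ 18.
  x = λ² - 13 - 37 = 324 - 50 ≡ 16; y = λ·(13 - 16) - 26 ≡ 6. → (16, 6)

(16, 6)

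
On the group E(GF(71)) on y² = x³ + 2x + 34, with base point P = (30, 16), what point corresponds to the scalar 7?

(1, 45)

Double-and-add on 7 = (111)₂. Start with P = (30, 16) for the leading 1-bit.
double: tangent at (30, 16): λ = (3·30² + 2)/(2·16) ≡ 4/32. 32⁻¹ ≡ 20 (mod 71) since 32·20 = 640 ≡ 1, so λ ≡ 4·20 ≡ 9.
  x = λ² - 30 - 30 = 81 - 60 ≡ 21; y = λ·(30 - 21) - 16 ≡ 65. → (21, 65)
add P: (21, 65) + (30, 16). λ = (16 - 65)/(30 - 21) ≡ 22/9 mod 71. 9⁻¹ ≡ 8 (mod 71) since 9·8 = 72 ≡ 1, so λ ≡ 34.
  x = λ² - 21 - 30 = 1156 - 51 ≡ 40; y = λ·(21 - 40) - 65 ≡ 70. → (40, 70)
double: tangent at (40, 70): λ = (3·40² + 2)/(2·70) ≡ 45/69. 69⁻¹ ≡ 35 (mod 71), so λ ≡ 45·35 ≡ 13.
  x = λ² - 40 - 40 = 169 - 80 ≡ 18; y = λ·(40 - 18) - 70 ≡ 3. → (18, 3)
add P: (18, 3) + (30, 16). λ = (16 - 3)/(30 - 18) ≡ 13/12 mod 71. 12⁻¹ ≡ 6 (mod 71), so λ ≡ 7.
  x = λ² - 18 - 30 = 49 - 48 ≡ 1; y = λ·(18 - 1) - 3 ≡ 45. → (1, 45)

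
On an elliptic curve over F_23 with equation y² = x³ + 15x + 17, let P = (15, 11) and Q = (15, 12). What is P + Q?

The two points share x = 15 and their y-coordinates satisfy 11 + 12 ≡ 0 (mod 23), so they are inverses. Their sum is the point at infinity.

O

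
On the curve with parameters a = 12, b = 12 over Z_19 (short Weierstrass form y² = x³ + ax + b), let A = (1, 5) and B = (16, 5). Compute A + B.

(1, 5) + (16, 5). λ = (5 - 5)/(16 - 1) ≡ 0/15 mod 19. 15⁻¹ ≡ 14 (mod 19) since 15·14 = 210 ≡ 1, so λ ≡ 0.
  x = λ² - 1 - 16 = 0 - 17 ≡ 2; y = λ·(1 - 2) - 5 ≡ 14. → (2, 14)

(2, 14)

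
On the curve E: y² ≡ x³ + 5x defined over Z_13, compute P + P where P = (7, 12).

tangent at (7, 12): λ = (3·7² + 5)/(2·12) ≡ 9/11. 11⁻¹ ≡ 6 (mod 13), so λ ≡ 9·6 ≡ 2.
  x = λ² - 7 - 7 = 4 - 14 ≡ 3; y = λ·(7 - 3) - 12 ≡ 9. → (3, 9)

(3, 9)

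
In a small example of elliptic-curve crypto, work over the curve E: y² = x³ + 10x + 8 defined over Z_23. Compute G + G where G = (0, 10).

(6, 10)

tangent at (0, 10): λ = (3·0² + 10)/(2·10) ≡ 10/20. 20⁻¹ ≡ 15 (mod 23), so λ ≡ 10·15 ≡ 12.
  x = λ² - 0 - 0 = 144 - 0 ≡ 6; y = λ·(0 - 6) - 10 ≡ 10. → (6, 10)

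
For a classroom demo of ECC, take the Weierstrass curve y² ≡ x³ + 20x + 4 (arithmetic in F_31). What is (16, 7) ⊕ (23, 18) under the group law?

(28, 14)

(16, 7) + (23, 18). λ = (18 - 7)/(23 - 16) ≡ 11/7 mod 31. 7⁻¹ ≡ 9 (mod 31) since 7·9 = 63 ≡ 1, so λ ≡ 6.
  x = λ² - 16 - 23 = 36 - 39 ≡ 28; y = λ·(16 - 28) - 7 ≡ 14. → (28, 14)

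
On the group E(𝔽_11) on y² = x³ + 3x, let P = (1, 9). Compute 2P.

(3, 5)

tangent at (1, 9): λ = (3·1² + 3)/(2·9) ≡ 6/7. 7⁻¹ ≡ 8 (mod 11), so λ ≡ 6·8 ≡ 4.
  x = λ² - 1 - 1 = 16 - 2 ≡ 3; y = λ·(1 - 3) - 9 ≡ 5. → (3, 5)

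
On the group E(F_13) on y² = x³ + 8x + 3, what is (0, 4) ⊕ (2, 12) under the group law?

(0, 4) + (2, 12). λ = (12 - 4)/(2 - 0) ≡ 8/2 mod 13. 2⁻¹ ≡ 7 (mod 13), so λ ≡ 4.
  x = λ² - 0 - 2 = 16 - 2 ≡ 1; y = λ·(0 - 1) - 4 ≡ 5. → (1, 5)

(1, 5)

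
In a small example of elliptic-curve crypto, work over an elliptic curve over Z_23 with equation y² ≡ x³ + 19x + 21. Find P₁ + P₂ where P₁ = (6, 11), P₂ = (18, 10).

(6, 11) + (18, 10). λ = (10 - 11)/(18 - 6) ≡ 22/12 mod 23. 12⁻¹ ≡ 2 (mod 23), so λ ≡ 21.
  x = λ² - 6 - 18 = 441 - 24 ≡ 3; y = λ·(6 - 3) - 11 ≡ 6. → (3, 6)

(3, 6)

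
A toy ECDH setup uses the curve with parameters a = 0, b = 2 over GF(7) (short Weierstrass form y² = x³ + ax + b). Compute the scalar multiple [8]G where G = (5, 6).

(5, 1)

Double-and-add on 8 = (1000)₂. Start with G = (5, 6) for the leading 1-bit.
double: tangent at (5, 6): λ = (3·5² + 0)/(2·6) ≡ 5/5. 5⁻¹ ≡ 3 (mod 7), so λ ≡ 5·3 ≡ 1.
  x = λ² - 5 - 5 = 1 - 10 ≡ 5; y = λ·(5 - 5) - 6 ≡ 1. → (5, 1)
double: tangent at (5, 1): λ = (3·5² + 0)/(2·1) ≡ 5/2. 2⁻¹ ≡ 4 (mod 7) since 2·4 = 8 ≡ 1, so λ ≡ 5·4 ≡ 6.
  x = λ² - 5 - 5 = 36 - 10 ≡ 5; y = λ·(5 - 5) - 1 ≡ 6. → (5, 6)
double: tangent at (5, 6): λ = (3·5² + 0)/(2·6) ≡ 5/5. 5⁻¹ ≡ 3 (mod 7), so λ ≡ 5·3 ≡ 1.
  x = λ² - 5 - 5 = 1 - 10 ≡ 5; y = λ·(5 - 5) - 6 ≡ 1. → (5, 1)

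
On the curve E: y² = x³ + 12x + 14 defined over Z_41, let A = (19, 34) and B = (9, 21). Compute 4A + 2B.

First 4A:
Double-and-add on 4 = (100)₂. Start with A = (19, 34) for the leading 1-bit.
double: tangent at (19, 34): λ = (3·19² + 12)/(2·34) ≡ 29/27. 27⁻¹ ≡ 38 (mod 41), so λ ≡ 29·38 ≡ 36.
  x = λ² - 19 - 19 = 1296 - 38 ≡ 28; y = λ·(19 - 28) - 34 ≡ 11. → (28, 11)
double: tangent at (28, 11): λ = (3·28² + 12)/(2·11) ≡ 27/22. 22⁻¹ ≡ 28 (mod 41) since 22·28 = 616 ≡ 1, so λ ≡ 27·28 ≡ 18.
  x = λ² - 28 - 28 = 324 - 56 ≡ 22; y = λ·(28 - 22) - 11 ≡ 15. → (22, 15)
4A = (22, 15).
Next 2B:
Repeated addition: build up to 2B.
2B: tangent at (9, 21): λ = (3·9² + 12)/(2·21) ≡ 9/1. 1⁻¹ ≡ 1 (mod 41), so λ ≡ 9·1 ≡ 9.
  x = λ² - 9 - 9 = 81 - 18 ≡ 22; y = λ·(9 - 22) - 21 ≡ 26. → (22, 26)
2B = (22, 26).
Finally 4A + 2B:
(22, 15) + (22, 26): same x and y₁ ≡ -y₂, so the sum is the point at infinity.

O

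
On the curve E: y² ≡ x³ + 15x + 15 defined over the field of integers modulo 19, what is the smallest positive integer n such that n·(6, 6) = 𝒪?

2P: tangent at (6, 6): λ = (3·6² + 15)/(2·6) ≡ 9/12. 12⁻¹ ≡ 8 (mod 19) since 12·8 = 96 ≡ 1, so λ ≡ 9·8 ≡ 15.
  x = λ² - 6 - 6 = 225 - 12 ≡ 4; y = λ·(6 - 4) - 6 ≡ 5. → (4, 5)
3P: (4, 5) + (6, 6). λ = (6 - 5)/(6 - 4) ≡ 1/2 mod 19. 2⁻¹ ≡ 10 (mod 19), so λ ≡ 10.
  x = λ² - 4 - 6 = 100 - 10 ≡ 14; y = λ·(4 - 14) - 5 ≡ 9. → (14, 9)
4P: (14, 9) + (6, 6). λ = (6 - 9)/(6 - 14) ≡ 16/11 mod 19. 11⁻¹ ≡ 7 (mod 19), so λ ≡ 17.
  x = λ² - 14 - 6 = 289 - 20 ≡ 3; y = λ·(14 - 3) - 9 ≡ 7. → (3, 7)
5P: (3, 7) + (6, 6). λ = (6 - 7)/(6 - 3) ≡ 18/3 mod 19. 3⁻¹ ≡ 13 (mod 19), so λ ≡ 6.
  x = λ² - 3 - 6 = 36 - 9 ≡ 8; y = λ·(3 - 8) - 7 ≡ 1. → (8, 1)
6P: (8, 1) + (6, 6). λ = (6 - 1)/(6 - 8) ≡ 5/17 mod 19. 17⁻¹ ≡ 9 (mod 19), so λ ≡ 7.
  x = λ² - 8 - 6 = 49 - 14 ≡ 16; y = λ·(8 - 16) - 1 ≡ 0. → (16, 0)
7P: (16, 0) + (6, 6). λ = (6 - 0)/(6 - 16) ≡ 6/9 mod 19. 9⁻¹ ≡ 17 (mod 19) since 9·17 = 153 ≡ 1, so λ ≡ 7.
  x = λ² - 16 - 6 = 49 - 22 ≡ 8; y = λ·(16 - 8) - 0 ≡ 18. → (8, 18)
8P: (8, 18) + (6, 6). λ = (6 - 18)/(6 - 8) ≡ 7/17 mod 19. 17⁻¹ ≡ 9 (mod 19), so λ ≡ 6.
  x = λ² - 8 - 6 = 36 - 14 ≡ 3; y = λ·(8 - 3) - 18 ≡ 12. → (3, 12)
9P: (3, 12) + (6, 6). λ = (6 - 12)/(6 - 3) ≡ 13/3 mod 19. 3⁻¹ ≡ 13 (mod 19), so λ ≡ 17.
  x = λ² - 3 - 6 = 289 - 9 ≡ 14; y = λ·(3 - 14) - 12 ≡ 10. → (14, 10)
10P: (14, 10) + (6, 6). λ = (6 - 10)/(6 - 14) ≡ 15/11 mod 19. 11⁻¹ ≡ 7 (mod 19) since 11·7 = 77 ≡ 1, so λ ≡ 10.
  x = λ² - 14 - 6 = 100 - 20 ≡ 4; y = λ·(14 - 4) - 10 ≡ 14. → (4, 14)
11P: (4, 14) + (6, 6). λ = (6 - 14)/(6 - 4) ≡ 11/2 mod 19. 2⁻¹ ≡ 10 (mod 19), so λ ≡ 15.
  x = λ² - 4 - 6 = 225 - 10 ≡ 6; y = λ·(4 - 6) - 14 ≡ 13. → (6, 13)
12P: (6, 13) + (6, 6): same x and y₁ ≡ -y₂, so the sum is 𝒪.
12P = 𝒪, so the order is 12.

12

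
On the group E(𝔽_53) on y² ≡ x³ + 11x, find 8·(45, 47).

O

Write P = (45, 47).
Double-and-add on 8 = (1000)₂. Start with P = (45, 47) for the leading 1-bit.
double: tangent at (45, 47): λ = (3·45² + 11)/(2·47) ≡ 44/41. 41⁻¹ ≡ 22 (mod 53), so λ ≡ 44·22 ≡ 14.
  x = λ² - 45 - 45 = 196 - 90 ≡ 0; y = λ·(45 - 0) - 47 ≡ 0. → (0, 0)
double: (0, 0) + (0, 0): same x and y₁ ≡ -y₂, so the sum is ∞.
double: ∞ + ∞ = ∞ (identity).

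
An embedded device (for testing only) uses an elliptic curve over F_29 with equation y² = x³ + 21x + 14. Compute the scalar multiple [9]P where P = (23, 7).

(19, 15)

Double-and-add on 9 = (1001)₂. Start with P = (23, 7) for the leading 1-bit.
double: tangent at (23, 7): λ = (3·23² + 21)/(2·7) ≡ 13/14. 14⁻¹ ≡ 27 (mod 29) since 14·27 = 378 ≡ 1, so λ ≡ 13·27 ≡ 3.
  x = λ² - 23 - 23 = 9 - 46 ≡ 21; y = λ·(23 - 21) - 7 ≡ 28. → (21, 28)
double: tangent at (21, 28): λ = (3·21² + 21)/(2·28) ≡ 10/27. 27⁻¹ ≡ 14 (mod 29) since 27·14 = 378 ≡ 1, so λ ≡ 10·14 ≡ 24.
  x = λ² - 21 - 21 = 576 - 42 ≡ 12; y = λ·(21 - 12) - 28 ≡ 14. → (12, 14)
double: tangent at (12, 14): λ = (3·12² + 21)/(2·14) ≡ 18/28. 28⁻¹ ≡ 28 (mod 29), so λ ≡ 18·28 ≡ 11.
  x = λ² - 12 - 12 = 121 - 24 ≡ 10; y = λ·(12 - 10) - 14 ≡ 8. → (10, 8)
add P: (10, 8) + (23, 7). λ = (7 - 8)/(23 - 10) ≡ 28/13 mod 29. 13⁻¹ ≡ 9 (mod 29), so λ ≡ 20.
  x = λ² - 10 - 23 = 400 - 33 ≡ 19; y = λ·(10 - 19) - 8 ≡ 15. → (19, 15)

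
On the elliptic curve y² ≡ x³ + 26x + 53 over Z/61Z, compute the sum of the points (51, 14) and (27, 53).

(51, 14) + (27, 53). λ = (53 - 14)/(27 - 51) ≡ 39/37 mod 61. 37⁻¹ ≡ 33 (mod 61), so λ ≡ 6.
  x = λ² - 51 - 27 = 36 - 78 ≡ 19; y = λ·(51 - 19) - 14 ≡ 56. → (19, 56)

(19, 56)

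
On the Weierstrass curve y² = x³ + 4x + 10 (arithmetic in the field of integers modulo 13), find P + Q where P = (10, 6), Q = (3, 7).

(10, 6) + (3, 7). λ = (7 - 6)/(3 - 10) ≡ 1/6 mod 13. 6⁻¹ ≡ 11 (mod 13) since 6·11 = 66 ≡ 1, so λ ≡ 11.
  x = λ² - 10 - 3 = 121 - 13 ≡ 4; y = λ·(10 - 4) - 6 ≡ 8. → (4, 8)

(4, 8)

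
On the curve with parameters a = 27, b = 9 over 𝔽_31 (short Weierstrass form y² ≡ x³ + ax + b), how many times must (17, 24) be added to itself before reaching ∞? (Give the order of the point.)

2P: tangent at (17, 24): λ = (3·17² + 27)/(2·24) ≡ 26/17. 17⁻¹ ≡ 11 (mod 31), so λ ≡ 26·11 ≡ 7.
  x = λ² - 17 - 17 = 49 - 34 ≡ 15; y = λ·(17 - 15) - 24 ≡ 21. → (15, 21)
3P: (15, 21) + (17, 24). λ = (24 - 21)/(17 - 15) ≡ 3/2 mod 31. 2⁻¹ ≡ 16 (mod 31) since 2·16 = 32 ≡ 1, so λ ≡ 17.
  x = λ² - 15 - 17 = 289 - 32 ≡ 9; y = λ·(15 - 9) - 21 ≡ 19. → (9, 19)
4P: (9, 19) + (17, 24). λ = (24 - 19)/(17 - 9) ≡ 5/8 mod 31. 8⁻¹ ≡ 4 (mod 31), so λ ≡ 20.
  x = λ² - 9 - 17 = 400 - 26 ≡ 2; y = λ·(9 - 2) - 19 ≡ 28. → (2, 28)
5P: (2, 28) + (17, 24). λ = (24 - 28)/(17 - 2) ≡ 27/15 mod 31. 15⁻¹ ≡ 29 (mod 31), so λ ≡ 8.
  x = λ² - 2 - 17 = 64 - 19 ≡ 14; y = λ·(2 - 14) - 28 ≡ 0. → (14, 0)
6P: (14, 0) + (17, 24). λ = (24 - 0)/(17 - 14) ≡ 24/3 mod 31. 3⁻¹ ≡ 21 (mod 31), so λ ≡ 8.
  x = λ² - 14 - 17 = 64 - 31 ≡ 2; y = λ·(14 - 2) - 0 ≡ 3. → (2, 3)
7P: (2, 3) + (17, 24). λ = (24 - 3)/(17 - 2) ≡ 21/15 mod 31. 15⁻¹ ≡ 29 (mod 31), so λ ≡ 20.
  x = λ² - 2 - 17 = 400 - 19 ≡ 9; y = λ·(2 - 9) - 3 ≡ 12. → (9, 12)
8P: (9, 12) + (17, 24). λ = (24 - 12)/(17 - 9) ≡ 12/8 mod 31. 8⁻¹ ≡ 4 (mod 31), so λ ≡ 17.
  x = λ² - 9 - 17 = 289 - 26 ≡ 15; y = λ·(9 - 15) - 12 ≡ 10. → (15, 10)
9P: (15, 10) + (17, 24). λ = (24 - 10)/(17 - 15) ≡ 14/2 mod 31. 2⁻¹ ≡ 16 (mod 31) since 2·16 = 32 ≡ 1, so λ ≡ 7.
  x = λ² - 15 - 17 = 49 - 32 ≡ 17; y = λ·(15 - 17) - 10 ≡ 7. → (17, 7)
10P: (17, 7) + (17, 24): same x and y₁ ≡ -y₂, so the sum is ∞.
10P = ∞, so the order is 10.

10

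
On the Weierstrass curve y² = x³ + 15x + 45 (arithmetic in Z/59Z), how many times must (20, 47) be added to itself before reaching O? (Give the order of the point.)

2P: tangent at (20, 47): λ = (3·20² + 15)/(2·47) ≡ 35/35. 35⁻¹ ≡ 27 (mod 59), so λ ≡ 35·27 ≡ 1.
  x = λ² - 20 - 20 = 1 - 40 ≡ 20; y = λ·(20 - 20) - 47 ≡ 12. → (20, 12)
3P: (20, 12) + (20, 47): same x and y₁ ≡ -y₂, so the sum is O.
3P = O, so the order is 3.

3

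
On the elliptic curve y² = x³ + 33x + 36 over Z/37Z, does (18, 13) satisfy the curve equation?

y² = 13² ≡ 21; x³ + 33x + 36 = 6462 ≡ 24 (mod 37). 21 ≠ 24.

no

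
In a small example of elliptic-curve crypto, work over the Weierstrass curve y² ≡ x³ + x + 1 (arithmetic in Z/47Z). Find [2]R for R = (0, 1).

(12, 40)

tangent at (0, 1): λ = (3·0² + 1)/(2·1) ≡ 1/2. 2⁻¹ ≡ 24 (mod 47) since 2·24 = 48 ≡ 1, so λ ≡ 1·24 ≡ 24.
  x = λ² - 0 - 0 = 576 - 0 ≡ 12; y = λ·(0 - 12) - 1 ≡ 40. → (12, 40)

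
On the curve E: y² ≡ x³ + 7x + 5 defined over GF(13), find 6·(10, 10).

(5, 10)

Write G = (10, 10).
Double-and-add on 6 = (110)₂. Start with G = (10, 10) for the leading 1-bit.
double: tangent at (10, 10): λ = (3·10² + 7)/(2·10) ≡ 8/7. 7⁻¹ ≡ 2 (mod 13) since 7·2 = 14 ≡ 1, so λ ≡ 8·2 ≡ 3.
  x = λ² - 10 - 10 = 9 - 20 ≡ 2; y = λ·(10 - 2) - 10 ≡ 1. → (2, 1)
add G: (2, 1) + (10, 10). λ = (10 - 1)/(10 - 2) ≡ 9/8 mod 13. 8⁻¹ ≡ 5 (mod 13), so λ ≡ 6.
  x = λ² - 2 - 10 = 36 - 12 ≡ 11; y = λ·(2 - 11) - 1 ≡ 10. → (11, 10)
double: tangent at (11, 10): λ = (3·11² + 7)/(2·10) ≡ 6/7. 7⁻¹ ≡ 2 (mod 13), so λ ≡ 6·2 ≡ 12.
  x = λ² - 11 - 11 = 144 - 22 ≡ 5; y = λ·(11 - 5) - 10 ≡ 10. → (5, 10)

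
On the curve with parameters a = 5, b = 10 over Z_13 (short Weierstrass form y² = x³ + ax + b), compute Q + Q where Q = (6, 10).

(0, 7)

tangent at (6, 10): λ = (3·6² + 5)/(2·10) ≡ 9/7. 7⁻¹ ≡ 2 (mod 13) since 7·2 = 14 ≡ 1, so λ ≡ 9·2 ≡ 5.
  x = λ² - 6 - 6 = 25 - 12 ≡ 0; y = λ·(6 - 0) - 10 ≡ 7. → (0, 7)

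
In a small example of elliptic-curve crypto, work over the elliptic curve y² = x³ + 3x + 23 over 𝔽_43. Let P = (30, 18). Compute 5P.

(28, 0)

Double-and-add on 5 = (101)₂. Start with P = (30, 18) for the leading 1-bit.
double: tangent at (30, 18): λ = (3·30² + 3)/(2·18) ≡ 37/36. 36⁻¹ ≡ 6 (mod 43) since 36·6 = 216 ≡ 1, so λ ≡ 37·6 ≡ 7.
  x = λ² - 30 - 30 = 49 - 60 ≡ 32; y = λ·(30 - 32) - 18 ≡ 11. → (32, 11)
double: tangent at (32, 11): λ = (3·32² + 3)/(2·11) ≡ 22/22. 22⁻¹ ≡ 2 (mod 43) since 22·2 = 44 ≡ 1, so λ ≡ 22·2 ≡ 1.
  x = λ² - 32 - 32 = 1 - 64 ≡ 23; y = λ·(32 - 23) - 11 ≡ 41. → (23, 41)
add P: (23, 41) + (30, 18). λ = (18 - 41)/(30 - 23) ≡ 20/7 mod 43. 7⁻¹ ≡ 37 (mod 43) since 7·37 = 259 ≡ 1, so λ ≡ 9.
  x = λ² - 23 - 30 = 81 - 53 ≡ 28; y = λ·(23 - 28) - 41 ≡ 0. → (28, 0)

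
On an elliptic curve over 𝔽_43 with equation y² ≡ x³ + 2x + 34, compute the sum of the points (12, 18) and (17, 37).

(12, 18) + (17, 37). λ = (37 - 18)/(17 - 12) ≡ 19/5 mod 43. 5⁻¹ ≡ 26 (mod 43), so λ ≡ 21.
  x = λ² - 12 - 17 = 441 - 29 ≡ 25; y = λ·(12 - 25) - 18 ≡ 10. → (25, 10)

(25, 10)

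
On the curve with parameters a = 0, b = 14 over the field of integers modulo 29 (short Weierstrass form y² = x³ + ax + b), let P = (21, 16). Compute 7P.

Repeated addition: build up to 7P.
2P: tangent at (21, 16): λ = (3·21² + 0)/(2·16) ≡ 18/3. 3⁻¹ ≡ 10 (mod 29), so λ ≡ 18·10 ≡ 6.
  x = λ² - 21 - 21 = 36 - 42 ≡ 23; y = λ·(21 - 23) - 16 ≡ 1. → (23, 1)
3P: (23, 1) + (21, 16). λ = (16 - 1)/(21 - 23) ≡ 15/27 mod 29. 27⁻¹ ≡ 14 (mod 29), so λ ≡ 7.
  x = λ² - 23 - 21 = 49 - 44 ≡ 5; y = λ·(23 - 5) - 1 ≡ 9. → (5, 9)
4P: (5, 9) + (21, 16). λ = (16 - 9)/(21 - 5) ≡ 7/16 mod 29. 16⁻¹ ≡ 20 (mod 29) since 16·20 = 320 ≡ 1, so λ ≡ 24.
  x = λ² - 5 - 21 = 576 - 26 ≡ 28; y = λ·(5 - 28) - 9 ≡ 19. → (28, 19)
5P: (28, 19) + (21, 16). λ = (16 - 19)/(21 - 28) ≡ 26/22 mod 29. 22⁻¹ ≡ 4 (mod 29) since 22·4 = 88 ≡ 1, so λ ≡ 17.
  x = λ² - 28 - 21 = 289 - 49 ≡ 8; y = λ·(28 - 8) - 19 ≡ 2. → (8, 2)
6P: (8, 2) + (21, 16). λ = (16 - 2)/(21 - 8) ≡ 14/13 mod 29. 13⁻¹ ≡ 9 (mod 29) since 13·9 = 117 ≡ 1, so λ ≡ 10.
  x = λ² - 8 - 21 = 100 - 29 ≡ 13; y = λ·(8 - 13) - 2 ≡ 6. → (13, 6)
7P: (13, 6) + (21, 16). λ = (16 - 6)/(21 - 13) ≡ 10/8 mod 29. 8⁻¹ ≡ 11 (mod 29) since 8·11 = 88 ≡ 1, so λ ≡ 23.
  x = λ² - 13 - 21 = 529 - 34 ≡ 2; y = λ·(13 - 2) - 6 ≡ 15. → (2, 15)

(2, 15)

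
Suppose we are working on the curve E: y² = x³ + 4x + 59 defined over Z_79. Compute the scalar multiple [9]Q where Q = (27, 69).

Double-and-add on 9 = (1001)₂. Start with Q = (27, 69) for the leading 1-bit.
double: tangent at (27, 69): λ = (3·27² + 4)/(2·69) ≡ 58/59. 59⁻¹ ≡ 75 (mod 79), so λ ≡ 58·75 ≡ 5.
  x = λ² - 27 - 27 = 25 - 54 ≡ 50; y = λ·(27 - 50) - 69 ≡ 53. → (50, 53)
double: tangent at (50, 53): λ = (3·50² + 4)/(2·53) ≡ 78/27. 27⁻¹ ≡ 41 (mod 79), so λ ≡ 78·41 ≡ 38.
  x = λ² - 50 - 50 = 1444 - 100 ≡ 1; y = λ·(50 - 1) - 53 ≡ 71. → (1, 71)
double: tangent at (1, 71): λ = (3·1² + 4)/(2·71) ≡ 7/63. 63⁻¹ ≡ 74 (mod 79), so λ ≡ 7·74 ≡ 44.
  x = λ² - 1 - 1 = 1936 - 2 ≡ 38; y = λ·(1 - 38) - 71 ≡ 39. → (38, 39)
add Q: (38, 39) + (27, 69). λ = (69 - 39)/(27 - 38) ≡ 30/68 mod 79. 68⁻¹ ≡ 43 (mod 79), so λ ≡ 26.
  x = λ² - 38 - 27 = 676 - 65 ≡ 58; y = λ·(38 - 58) - 39 ≡ 73. → (58, 73)

(58, 73)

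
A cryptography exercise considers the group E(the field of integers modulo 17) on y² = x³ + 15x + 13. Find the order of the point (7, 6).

6

2P: tangent at (7, 6): λ = (3·7² + 15)/(2·6) ≡ 9/12. 12⁻¹ ≡ 10 (mod 17), so λ ≡ 9·10 ≡ 5.
  x = λ² - 7 - 7 = 25 - 14 ≡ 11; y = λ·(7 - 11) - 6 ≡ 8. → (11, 8)
3P: (11, 8) + (7, 6). λ = (6 - 8)/(7 - 11) ≡ 15/13 mod 17. 13⁻¹ ≡ 4 (mod 17), so λ ≡ 9.
  x = λ² - 11 - 7 = 81 - 18 ≡ 12; y = λ·(11 - 12) - 8 ≡ 0. → (12, 0)
4P: (12, 0) + (7, 6). λ = (6 - 0)/(7 - 12) ≡ 6/12 mod 17. 12⁻¹ ≡ 10 (mod 17) since 12·10 = 120 ≡ 1, so λ ≡ 9.
  x = λ² - 12 - 7 = 81 - 19 ≡ 11; y = λ·(12 - 11) - 0 ≡ 9. → (11, 9)
5P: (11, 9) + (7, 6). λ = (6 - 9)/(7 - 11) ≡ 14/13 mod 17. 13⁻¹ ≡ 4 (mod 17), so λ ≡ 5.
  x = λ² - 11 - 7 = 25 - 18 ≡ 7; y = λ·(11 - 7) - 9 ≡ 11. → (7, 11)
6P: (7, 11) + (7, 6): same x and y₁ ≡ -y₂, so the sum is ∞.
6P = ∞, so the order is 6.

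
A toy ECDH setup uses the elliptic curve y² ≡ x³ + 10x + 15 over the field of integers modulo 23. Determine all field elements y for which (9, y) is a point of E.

11, 12

x³ + 10x + 15 = 834 ≡ 6 (mod 23).
Square roots of 6 mod 23: 11 and 12 (since 11² = 121 ≡ 6).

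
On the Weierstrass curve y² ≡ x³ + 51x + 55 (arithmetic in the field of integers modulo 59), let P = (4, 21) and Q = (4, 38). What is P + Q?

The two points share x = 4 and their y-coordinates satisfy 21 + 38 ≡ 0 (mod 59), so they are inverses. Their sum is the point at infinity.

O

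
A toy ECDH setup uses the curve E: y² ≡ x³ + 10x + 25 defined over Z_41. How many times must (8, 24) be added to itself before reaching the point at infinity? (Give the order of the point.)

8

2P: tangent at (8, 24): λ = (3·8² + 10)/(2·24) ≡ 38/7. 7⁻¹ ≡ 6 (mod 41) since 7·6 = 42 ≡ 1, so λ ≡ 38·6 ≡ 23.
  x = λ² - 8 - 8 = 529 - 16 ≡ 21; y = λ·(8 - 21) - 24 ≡ 5. → (21, 5)
3P: (21, 5) + (8, 24). λ = (24 - 5)/(8 - 21) ≡ 19/28 mod 41. 28⁻¹ ≡ 22 (mod 41), so λ ≡ 8.
  x = λ² - 21 - 8 = 64 - 29 ≡ 35; y = λ·(21 - 35) - 5 ≡ 6. → (35, 6)
4P: (35, 6) + (8, 24). λ = (24 - 6)/(8 - 35) ≡ 18/14 mod 41. 14⁻¹ ≡ 3 (mod 41) since 14·3 = 42 ≡ 1, so λ ≡ 13.
  x = λ² - 35 - 8 = 169 - 43 ≡ 3; y = λ·(35 - 3) - 6 ≡ 0. → (3, 0)
5P: (3, 0) + (8, 24). λ = (24 - 0)/(8 - 3) ≡ 24/5 mod 41. 5⁻¹ ≡ 33 (mod 41), so λ ≡ 13.
  x = λ² - 3 - 8 = 169 - 11 ≡ 35; y = λ·(3 - 35) - 0 ≡ 35. → (35, 35)
6P: (35, 35) + (8, 24). λ = (24 - 35)/(8 - 35) ≡ 30/14 mod 41. 14⁻¹ ≡ 3 (mod 41), so λ ≡ 8.
  x = λ² - 35 - 8 = 64 - 43 ≡ 21; y = λ·(35 - 21) - 35 ≡ 36. → (21, 36)
7P: (21, 36) + (8, 24). λ = (24 - 36)/(8 - 21) ≡ 29/28 mod 41. 28⁻¹ ≡ 22 (mod 41), so λ ≡ 23.
  x = λ² - 21 - 8 = 529 - 29 ≡ 8; y = λ·(21 - 8) - 36 ≡ 17. → (8, 17)
8P: (8, 17) + (8, 24): same x and y₁ ≡ -y₂, so the sum is the point at infinity.
8P = the point at infinity, so the order is 8.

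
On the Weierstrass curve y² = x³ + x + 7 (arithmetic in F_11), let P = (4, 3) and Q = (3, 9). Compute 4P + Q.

First 4P:
Double-and-add on 4 = (100)₂. Start with P = (4, 3) for the leading 1-bit.
double: tangent at (4, 3): λ = (3·4² + 1)/(2·3) ≡ 5/6. 6⁻¹ ≡ 2 (mod 11) since 6·2 = 12 ≡ 1, so λ ≡ 5·2 ≡ 10.
  x = λ² - 4 - 4 = 100 - 8 ≡ 4; y = λ·(4 - 4) - 3 ≡ 8. → (4, 8)
double: tangent at (4, 8): λ = (3·4² + 1)/(2·8) ≡ 5/5. 5⁻¹ ≡ 9 (mod 11) since 5·9 = 45 ≡ 1, so λ ≡ 5·9 ≡ 1.
  x = λ² - 4 - 4 = 1 - 8 ≡ 4; y = λ·(4 - 4) - 8 ≡ 3. → (4, 3)
4P = (4, 3).
Finally 4P + Q:
(4, 3) + (3, 9). λ = (9 - 3)/(3 - 4) ≡ 6/10 mod 11. 10⁻¹ ≡ 10 (mod 11), so λ ≡ 5.
  x = λ² - 4 - 3 = 25 - 7 ≡ 7; y = λ·(4 - 7) - 3 ≡ 4. → (7, 4)

(7, 4)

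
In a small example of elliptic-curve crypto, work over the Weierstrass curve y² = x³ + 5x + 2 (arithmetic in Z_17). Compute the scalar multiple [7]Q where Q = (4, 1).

Double-and-add on 7 = (111)₂. Start with Q = (4, 1) for the leading 1-bit.
double: tangent at (4, 1): λ = (3·4² + 5)/(2·1) ≡ 2/2. 2⁻¹ ≡ 9 (mod 17), so λ ≡ 2·9 ≡ 1.
  x = λ² - 4 - 4 = 1 - 8 ≡ 10; y = λ·(4 - 10) - 1 ≡ 10. → (10, 10)
add Q: (10, 10) + (4, 1). λ = (1 - 10)/(4 - 10) ≡ 8/11 mod 17. 11⁻¹ ≡ 14 (mod 17), so λ ≡ 10.
  x = λ² - 10 - 4 = 100 - 14 ≡ 1; y = λ·(10 - 1) - 10 ≡ 12. → (1, 12)
double: tangent at (1, 12): λ = (3·1² + 5)/(2·12) ≡ 8/7. 7⁻¹ ≡ 5 (mod 17), so λ ≡ 8·5 ≡ 6.
  x = λ² - 1 - 1 = 36 - 2 ≡ 0; y = λ·(1 - 0) - 12 ≡ 11. → (0, 11)
add Q: (0, 11) + (4, 1). λ = (1 - 11)/(4 - 0) ≡ 7/4 mod 17. 4⁻¹ ≡ 13 (mod 17), so λ ≡ 6.
  x = λ² - 0 - 4 = 36 - 4 ≡ 15; y = λ·(0 - 15) - 11 ≡ 1. → (15, 1)

(15, 1)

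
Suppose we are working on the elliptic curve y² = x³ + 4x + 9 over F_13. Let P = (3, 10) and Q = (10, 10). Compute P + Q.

(3, 10) + (10, 10). λ = (10 - 10)/(10 - 3) ≡ 0/7 mod 13. 7⁻¹ ≡ 2 (mod 13) since 7·2 = 14 ≡ 1, so λ ≡ 0.
  x = λ² - 3 - 10 = 0 - 13 ≡ 0; y = λ·(3 - 0) - 10 ≡ 3. → (0, 3)

(0, 3)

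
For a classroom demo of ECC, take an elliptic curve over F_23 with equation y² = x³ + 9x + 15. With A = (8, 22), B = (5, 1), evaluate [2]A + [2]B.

First 2A:
Repeated addition: build up to 2A.
2A: tangent at (8, 22): λ = (3·8² + 9)/(2·22) ≡ 17/21. 21⁻¹ ≡ 11 (mod 23) since 21·11 = 231 ≡ 1, so λ ≡ 17·11 ≡ 3.
  x = λ² - 8 - 8 = 9 - 16 ≡ 16; y = λ·(8 - 16) - 22 ≡ 0. → (16, 0)
2A = (16, 0).
Next 2B:
Repeated addition: build up to 2B.
2B: tangent at (5, 1): λ = (3·5² + 9)/(2·1) ≡ 15/2. 2⁻¹ ≡ 12 (mod 23), so λ ≡ 15·12 ≡ 19.
  x = λ² - 5 - 5 = 361 - 10 ≡ 6; y = λ·(5 - 6) - 1 ≡ 3. → (6, 3)
2B = (6, 3).
Finally 2A + 2B:
(16, 0) + (6, 3). λ = (3 - 0)/(6 - 16) ≡ 3/13 mod 23. 13⁻¹ ≡ 16 (mod 23) since 13·16 = 208 ≡ 1, so λ ≡ 2.
  x = λ² - 16 - 6 = 4 - 22 ≡ 5; y = λ·(16 - 5) - 0 ≡ 22. → (5, 22)

(5, 22)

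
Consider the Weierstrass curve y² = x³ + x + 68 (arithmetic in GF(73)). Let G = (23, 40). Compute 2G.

tangent at (23, 40): λ = (3·23² + 1)/(2·40) ≡ 55/7. 7⁻¹ ≡ 21 (mod 73), so λ ≡ 55·21 ≡ 60.
  x = λ² - 23 - 23 = 3600 - 46 ≡ 50; y = λ·(23 - 50) - 40 ≡ 19. → (50, 19)

(50, 19)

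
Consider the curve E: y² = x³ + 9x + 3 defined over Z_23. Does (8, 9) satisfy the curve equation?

yes

y² = 9² ≡ 12; x³ + 9x + 3 = 587 ≡ 12 (mod 23). 12 = 12.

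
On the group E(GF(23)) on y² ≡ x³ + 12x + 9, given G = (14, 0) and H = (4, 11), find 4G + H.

First 4G:
Repeated addition: build up to 4G.
2G: (14, 0) + (14, 0): same x and y₁ ≡ -y₂, so the sum is ∞.
3G: ∞ + (14, 0) = (14, 0) (identity).
4G: (14, 0) + (14, 0): same x and y₁ ≡ -y₂, so the sum is ∞.
4G = ∞.
Finally 4G + H:
∞ + (4, 11) = (4, 11) (identity).

(4, 11)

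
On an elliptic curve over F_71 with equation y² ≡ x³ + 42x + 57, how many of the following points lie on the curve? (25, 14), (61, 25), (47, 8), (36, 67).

3

(25, 14): 14² ≡ 54, rhs ≡ 47 → off.
(61, 25): 25² ≡ 57, rhs ≡ 57 → on.
(47, 8): 8² ≡ 64, rhs ≡ 64 → on.
(36, 67): 67² ≡ 16, rhs ≡ 16 → on.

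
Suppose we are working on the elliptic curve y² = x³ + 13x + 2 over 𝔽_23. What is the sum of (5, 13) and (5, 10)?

O

The two points share x = 5 and their y-coordinates satisfy 13 + 10 ≡ 0 (mod 23), so they are inverses. Their sum is the point at infinity.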